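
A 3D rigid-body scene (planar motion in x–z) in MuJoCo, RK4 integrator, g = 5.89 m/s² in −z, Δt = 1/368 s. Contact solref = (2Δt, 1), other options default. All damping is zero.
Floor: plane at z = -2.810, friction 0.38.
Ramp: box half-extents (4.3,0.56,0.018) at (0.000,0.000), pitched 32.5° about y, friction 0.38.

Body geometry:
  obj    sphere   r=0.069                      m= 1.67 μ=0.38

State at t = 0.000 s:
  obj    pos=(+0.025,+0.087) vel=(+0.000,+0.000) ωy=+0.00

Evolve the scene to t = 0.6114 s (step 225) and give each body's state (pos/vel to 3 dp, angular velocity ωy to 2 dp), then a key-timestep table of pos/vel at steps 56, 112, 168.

State at t = 0.6114 s:
  obj    pos=(+0.381,-0.140) vel=(+1.166,-0.743) ωy=+20.03

Key-timestep trajectory:
   step    t(s)  obj.x    obj.z    obj.vx   obj.vz 
     56  0.1522   +0.047  +0.073  +0.290  -0.185
    112  0.3043   +0.113  +0.031  +0.580  -0.370
    168  0.4565   +0.224  -0.039  +0.870  -0.555


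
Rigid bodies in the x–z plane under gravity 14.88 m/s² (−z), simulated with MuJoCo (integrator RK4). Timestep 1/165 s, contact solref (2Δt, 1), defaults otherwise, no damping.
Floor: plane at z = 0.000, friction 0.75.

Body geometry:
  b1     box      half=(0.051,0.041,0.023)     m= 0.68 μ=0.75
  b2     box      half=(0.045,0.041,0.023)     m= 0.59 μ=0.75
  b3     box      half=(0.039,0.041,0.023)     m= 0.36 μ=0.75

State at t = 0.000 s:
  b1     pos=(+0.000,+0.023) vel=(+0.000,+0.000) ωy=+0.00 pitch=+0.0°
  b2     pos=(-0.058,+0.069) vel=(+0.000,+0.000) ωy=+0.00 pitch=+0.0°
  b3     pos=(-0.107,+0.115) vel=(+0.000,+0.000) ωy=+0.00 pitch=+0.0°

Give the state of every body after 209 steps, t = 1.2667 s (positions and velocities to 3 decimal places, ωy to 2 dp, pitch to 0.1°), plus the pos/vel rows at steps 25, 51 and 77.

State at t = 1.2667 s:
  b1     pos=(+0.000,+0.023) vel=(+0.000,+0.000) ωy=+0.00 pitch=+0.0°
  b2     pos=(-0.101,+0.045) vel=(+0.000,+0.000) ωy=+0.00 pitch=-90.0°
  b3     pos=(-0.181,+0.039) vel=(+0.000,+0.000) ωy=+0.00 pitch=-90.0°

Key-timestep trajectory:
   step    t(s)  b1.x    b1.z    b1.vx   b1.vz   b2.x    b2.z    b2.vx   b2.vz   b3.x    b3.z    b3.vx   b3.vz 
     25  0.1515   +0.000  +0.023  +0.000  +0.000   -0.081  +0.048  -0.338  +0.046   -0.153  +0.039  -0.144  +0.243
     51  0.3091   +0.000  +0.023  +0.000  +0.000   -0.100  +0.045  +0.003  +0.020   -0.191  +0.043  -0.099  +0.052
     77  0.4667   +0.000  +0.023  +0.000  +0.000   -0.101  +0.045  +0.000  +0.000   -0.178  +0.040  +0.018  +0.031


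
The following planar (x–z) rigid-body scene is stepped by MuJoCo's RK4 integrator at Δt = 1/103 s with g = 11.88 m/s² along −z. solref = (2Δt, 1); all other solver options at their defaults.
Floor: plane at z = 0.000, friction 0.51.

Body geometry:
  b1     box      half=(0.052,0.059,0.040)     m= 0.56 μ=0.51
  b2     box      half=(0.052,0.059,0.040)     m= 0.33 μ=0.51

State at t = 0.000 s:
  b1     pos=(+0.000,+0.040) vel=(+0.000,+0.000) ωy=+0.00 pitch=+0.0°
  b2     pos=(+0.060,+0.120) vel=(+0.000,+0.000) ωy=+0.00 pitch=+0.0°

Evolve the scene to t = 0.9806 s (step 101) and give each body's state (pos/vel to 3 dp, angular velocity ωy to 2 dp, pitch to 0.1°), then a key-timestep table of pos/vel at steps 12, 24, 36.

State at t = 0.9806 s:
  b1     pos=(+0.000,+0.040) vel=(+0.000,+0.000) ωy=+0.00 pitch=+0.0°
  b2     pos=(+0.112,+0.052) vel=(+0.000,+0.000) ωy=+0.00 pitch=+90.0°

Key-timestep trajectory:
   step    t(s)  b1.x    b1.z    b1.vx   b1.vz   b2.x    b2.z    b2.vx   b2.vz 
     12  0.1165   +0.000  +0.040  +0.000  +0.001   +0.069  +0.116  +0.186  -0.074
     24  0.2330   +0.000  +0.040  +0.000  +0.000   +0.101  +0.069  +0.298  -0.978
     36  0.3495   +0.000  +0.040  +0.000  +0.000   +0.112  +0.051  -0.036  +0.004


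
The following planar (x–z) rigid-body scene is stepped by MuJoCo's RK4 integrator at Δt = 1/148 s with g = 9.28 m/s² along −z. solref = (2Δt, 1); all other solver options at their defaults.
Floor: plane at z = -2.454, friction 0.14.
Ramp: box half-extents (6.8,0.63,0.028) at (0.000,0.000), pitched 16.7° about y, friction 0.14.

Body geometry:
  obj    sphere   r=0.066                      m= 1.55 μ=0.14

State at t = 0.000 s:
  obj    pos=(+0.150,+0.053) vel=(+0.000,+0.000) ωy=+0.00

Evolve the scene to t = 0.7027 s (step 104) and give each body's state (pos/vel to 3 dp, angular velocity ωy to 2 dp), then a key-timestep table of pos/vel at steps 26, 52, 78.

State at t = 0.7027 s:
  obj    pos=(+0.601,-0.082) vel=(+1.282,-0.385) ωy=+20.27

Key-timestep trajectory:
   step    t(s)  obj.x    obj.z    obj.vx   obj.vz 
     26  0.1757   +0.178  +0.045  +0.321  -0.096
     52  0.3514   +0.263  +0.019  +0.641  -0.192
     78  0.5270   +0.404  -0.023  +0.962  -0.289


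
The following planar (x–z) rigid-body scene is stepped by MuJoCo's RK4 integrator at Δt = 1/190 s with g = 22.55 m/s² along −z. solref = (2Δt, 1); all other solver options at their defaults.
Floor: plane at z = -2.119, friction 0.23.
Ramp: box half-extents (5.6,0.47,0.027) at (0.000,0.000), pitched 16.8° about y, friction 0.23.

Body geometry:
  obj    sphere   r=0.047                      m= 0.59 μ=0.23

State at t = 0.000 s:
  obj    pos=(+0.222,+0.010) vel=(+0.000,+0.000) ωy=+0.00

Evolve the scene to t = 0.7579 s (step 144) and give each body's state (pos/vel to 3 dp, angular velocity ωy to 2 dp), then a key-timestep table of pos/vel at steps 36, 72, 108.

State at t = 0.7579 s:
  obj    pos=(+1.502,-0.376) vel=(+3.378,-1.020) ωy=+75.06

Key-timestep trajectory:
   step    t(s)  obj.x    obj.z    obj.vx   obj.vz 
     36  0.1895   +0.302  -0.014  +0.845  -0.255
     72  0.3789   +0.542  -0.086  +1.689  -0.510
    108  0.5684   +0.942  -0.207  +2.533  -0.765


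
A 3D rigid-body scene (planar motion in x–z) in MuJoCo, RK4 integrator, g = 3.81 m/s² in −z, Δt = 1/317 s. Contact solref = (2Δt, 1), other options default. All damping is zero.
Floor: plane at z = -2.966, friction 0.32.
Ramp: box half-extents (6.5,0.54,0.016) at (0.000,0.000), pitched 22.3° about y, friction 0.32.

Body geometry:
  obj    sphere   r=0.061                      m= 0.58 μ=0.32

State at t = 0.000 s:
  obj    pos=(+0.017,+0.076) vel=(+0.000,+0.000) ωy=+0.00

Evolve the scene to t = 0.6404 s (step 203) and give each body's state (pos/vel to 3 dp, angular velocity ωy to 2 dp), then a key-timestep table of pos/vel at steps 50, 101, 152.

State at t = 0.6404 s:
  obj    pos=(+0.213,-0.004) vel=(+0.612,-0.251) ωy=+10.84

Key-timestep trajectory:
   step    t(s)  obj.x    obj.z    obj.vx   obj.vz 
     50  0.1577   +0.029  +0.071  +0.151  -0.062
    101  0.3186   +0.066  +0.056  +0.304  -0.125
    152  0.4795   +0.127  +0.031  +0.458  -0.188


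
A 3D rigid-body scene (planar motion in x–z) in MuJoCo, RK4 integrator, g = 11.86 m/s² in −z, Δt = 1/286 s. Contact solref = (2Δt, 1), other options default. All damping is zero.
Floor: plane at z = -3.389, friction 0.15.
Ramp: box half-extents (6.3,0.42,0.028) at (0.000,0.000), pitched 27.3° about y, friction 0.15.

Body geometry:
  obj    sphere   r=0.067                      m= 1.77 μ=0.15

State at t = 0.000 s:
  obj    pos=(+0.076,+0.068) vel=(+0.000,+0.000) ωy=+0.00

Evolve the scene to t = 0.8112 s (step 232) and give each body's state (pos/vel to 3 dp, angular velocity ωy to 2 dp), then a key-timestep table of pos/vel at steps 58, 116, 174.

State at t = 0.8112 s:
  obj    pos=(+1.212,-0.519) vel=(+2.801,-1.446) ωy=+47.03

Key-timestep trajectory:
   step    t(s)  obj.x    obj.z    obj.vx   obj.vz 
     58  0.2028   +0.147  +0.031  +0.700  -0.362
    116  0.4056   +0.360  -0.079  +1.401  -0.723
    174  0.6084   +0.715  -0.262  +2.101  -1.084


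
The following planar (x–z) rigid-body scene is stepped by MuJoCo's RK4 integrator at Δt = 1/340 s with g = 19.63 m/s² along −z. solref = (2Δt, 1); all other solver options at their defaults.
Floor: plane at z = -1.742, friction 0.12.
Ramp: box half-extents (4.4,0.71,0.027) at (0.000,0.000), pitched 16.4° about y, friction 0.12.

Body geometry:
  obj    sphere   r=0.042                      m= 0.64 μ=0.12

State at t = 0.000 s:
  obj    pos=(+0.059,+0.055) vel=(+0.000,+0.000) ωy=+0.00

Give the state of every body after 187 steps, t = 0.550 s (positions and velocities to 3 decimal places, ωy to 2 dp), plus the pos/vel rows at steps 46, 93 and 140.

State at t = 0.550 s:
  obj    pos=(+0.633,-0.115) vel=(+2.089,-0.615) ωy=+51.83

Key-timestep trajectory:
   step    t(s)  obj.x    obj.z    obj.vx   obj.vz 
     46  0.1353   +0.094  +0.044  +0.514  -0.151
     93  0.2735   +0.201  +0.013  +1.039  -0.306
    140  0.4118   +0.381  -0.040  +1.564  -0.460


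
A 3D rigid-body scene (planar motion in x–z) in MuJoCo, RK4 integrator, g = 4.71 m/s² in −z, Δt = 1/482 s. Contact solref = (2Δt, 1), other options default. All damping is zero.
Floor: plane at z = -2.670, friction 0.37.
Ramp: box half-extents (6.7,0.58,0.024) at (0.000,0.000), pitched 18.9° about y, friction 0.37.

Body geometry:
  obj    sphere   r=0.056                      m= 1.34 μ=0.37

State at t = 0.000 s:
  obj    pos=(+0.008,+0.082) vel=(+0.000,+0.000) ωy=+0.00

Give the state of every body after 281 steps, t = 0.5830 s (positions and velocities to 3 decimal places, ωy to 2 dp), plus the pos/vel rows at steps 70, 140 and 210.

State at t = 0.5830 s:
  obj    pos=(+0.183,+0.022) vel=(+0.601,-0.206) ωy=+11.34

Key-timestep trajectory:
   step    t(s)  obj.x    obj.z    obj.vx   obj.vz 
     70  0.1452   +0.019  +0.078  +0.150  -0.051
    140  0.2905   +0.051  +0.067  +0.299  -0.103
    210  0.4357   +0.106  +0.048  +0.449  -0.154


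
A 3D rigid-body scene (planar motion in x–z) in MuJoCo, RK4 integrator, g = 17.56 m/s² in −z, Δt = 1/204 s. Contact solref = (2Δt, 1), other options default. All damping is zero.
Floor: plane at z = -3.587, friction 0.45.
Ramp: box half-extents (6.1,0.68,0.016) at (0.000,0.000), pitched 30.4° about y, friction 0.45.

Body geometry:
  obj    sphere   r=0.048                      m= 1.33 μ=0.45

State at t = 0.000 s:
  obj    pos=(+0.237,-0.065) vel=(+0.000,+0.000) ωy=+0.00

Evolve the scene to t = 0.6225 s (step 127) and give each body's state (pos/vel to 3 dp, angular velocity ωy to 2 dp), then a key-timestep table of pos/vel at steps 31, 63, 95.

State at t = 0.6225 s:
  obj    pos=(+1.298,-0.687) vel=(+3.408,-2.000) ωy=+82.30

Key-timestep trajectory:
   step    t(s)  obj.x    obj.z    obj.vx   obj.vz 
     31  0.1520   +0.300  -0.102  +0.832  -0.488
     63  0.3088   +0.498  -0.218  +1.691  -0.992
     95  0.4657   +0.831  -0.413  +2.549  -1.496


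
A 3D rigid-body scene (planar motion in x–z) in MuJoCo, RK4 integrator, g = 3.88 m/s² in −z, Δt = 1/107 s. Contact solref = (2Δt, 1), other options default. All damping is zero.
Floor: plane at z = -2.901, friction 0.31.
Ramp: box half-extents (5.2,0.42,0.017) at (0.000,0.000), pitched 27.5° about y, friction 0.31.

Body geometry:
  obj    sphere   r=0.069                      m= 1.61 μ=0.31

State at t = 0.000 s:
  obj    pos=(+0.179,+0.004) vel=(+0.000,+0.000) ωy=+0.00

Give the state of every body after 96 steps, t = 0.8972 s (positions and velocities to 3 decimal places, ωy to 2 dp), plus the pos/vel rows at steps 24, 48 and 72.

State at t = 0.8972 s:
  obj    pos=(+0.636,-0.234) vel=(+1.018,-0.530) ωy=+16.63

Key-timestep trajectory:
   step    t(s)  obj.x    obj.z    obj.vx   obj.vz 
     24  0.2243   +0.208  -0.011  +0.255  -0.133
     48  0.4486   +0.293  -0.056  +0.509  -0.265
     72  0.6729   +0.436  -0.130  +0.764  -0.398


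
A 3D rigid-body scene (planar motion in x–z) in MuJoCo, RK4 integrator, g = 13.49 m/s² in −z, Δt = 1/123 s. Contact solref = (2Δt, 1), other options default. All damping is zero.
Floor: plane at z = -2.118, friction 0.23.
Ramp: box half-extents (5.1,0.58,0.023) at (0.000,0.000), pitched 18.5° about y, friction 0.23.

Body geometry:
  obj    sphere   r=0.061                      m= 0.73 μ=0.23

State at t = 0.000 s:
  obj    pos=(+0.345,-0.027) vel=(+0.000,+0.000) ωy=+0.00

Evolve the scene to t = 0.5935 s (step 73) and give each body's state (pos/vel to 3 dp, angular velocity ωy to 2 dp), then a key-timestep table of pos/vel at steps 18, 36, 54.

State at t = 0.5935 s:
  obj    pos=(+0.856,-0.198) vel=(+1.721,-0.576) ωy=+29.74

Key-timestep trajectory:
   step    t(s)  obj.x    obj.z    obj.vx   obj.vz 
     18  0.1463   +0.376  -0.037  +0.425  -0.142
     36  0.2927   +0.469  -0.068  +0.849  -0.284
     54  0.4390   +0.625  -0.120  +1.273  -0.426


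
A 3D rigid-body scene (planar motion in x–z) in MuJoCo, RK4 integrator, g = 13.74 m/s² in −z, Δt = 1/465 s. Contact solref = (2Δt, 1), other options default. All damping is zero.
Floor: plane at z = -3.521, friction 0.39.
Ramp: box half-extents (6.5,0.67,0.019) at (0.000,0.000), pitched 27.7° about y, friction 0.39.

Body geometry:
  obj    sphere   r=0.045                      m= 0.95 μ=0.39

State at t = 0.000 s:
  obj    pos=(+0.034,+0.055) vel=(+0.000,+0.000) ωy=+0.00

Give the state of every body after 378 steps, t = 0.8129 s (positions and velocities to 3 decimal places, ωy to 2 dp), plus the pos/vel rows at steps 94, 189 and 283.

State at t = 0.8129 s:
  obj    pos=(+1.369,-0.646) vel=(+3.284,-1.724) ωy=+82.40

Key-timestep trajectory:
   step    t(s)  obj.x    obj.z    obj.vx   obj.vz 
     94  0.2022   +0.116  +0.011  +0.817  -0.429
    189  0.4065   +0.368  -0.121  +1.642  -0.862
    283  0.6086   +0.782  -0.338  +2.458  -1.291


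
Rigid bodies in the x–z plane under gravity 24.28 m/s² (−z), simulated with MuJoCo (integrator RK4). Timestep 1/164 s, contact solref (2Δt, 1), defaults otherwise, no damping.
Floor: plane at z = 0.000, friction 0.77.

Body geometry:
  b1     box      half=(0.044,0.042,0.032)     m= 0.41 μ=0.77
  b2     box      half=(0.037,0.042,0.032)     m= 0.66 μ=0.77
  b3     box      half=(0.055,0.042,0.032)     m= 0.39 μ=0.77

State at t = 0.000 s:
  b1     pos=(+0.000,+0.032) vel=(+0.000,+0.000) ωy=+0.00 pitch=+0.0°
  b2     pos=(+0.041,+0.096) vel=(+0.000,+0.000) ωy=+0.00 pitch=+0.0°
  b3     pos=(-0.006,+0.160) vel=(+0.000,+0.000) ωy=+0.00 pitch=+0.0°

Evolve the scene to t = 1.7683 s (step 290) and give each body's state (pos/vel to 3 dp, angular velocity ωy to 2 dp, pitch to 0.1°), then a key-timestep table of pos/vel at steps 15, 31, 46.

State at t = 1.7683 s:
  b1     pos=(+0.000,+0.032) vel=(+0.000,+0.000) ωy=+0.00 pitch=+0.1°
  b2     pos=(+0.042,+0.096) vel=(+0.000,+0.000) ωy=+0.00 pitch=+0.7°
  b3     pos=(-0.132,+0.032) vel=(+0.000,+0.000) ωy=+0.00 pitch=+180.0°

Key-timestep trajectory:
   step    t(s)  b1.x    b1.z    b1.vx   b1.vz   b2.x    b2.z    b2.vx   b2.vz   b3.x    b3.z    b3.vx   b3.vz 
     15  0.0915   +0.000  +0.032  +0.001  +0.000   +0.041  +0.096  +0.003  +0.000   -0.020  +0.151  -0.320  -0.310
     31  0.1890   +0.000  +0.032  +0.001  +0.001   +0.042  +0.096  +0.003  +0.001   -0.074  +0.112  -0.794  -0.498
     46  0.2805   +0.000  +0.032  +0.000  +0.000   +0.042  +0.096  +0.000  +0.000   -0.135  +0.025  +0.084  +0.304


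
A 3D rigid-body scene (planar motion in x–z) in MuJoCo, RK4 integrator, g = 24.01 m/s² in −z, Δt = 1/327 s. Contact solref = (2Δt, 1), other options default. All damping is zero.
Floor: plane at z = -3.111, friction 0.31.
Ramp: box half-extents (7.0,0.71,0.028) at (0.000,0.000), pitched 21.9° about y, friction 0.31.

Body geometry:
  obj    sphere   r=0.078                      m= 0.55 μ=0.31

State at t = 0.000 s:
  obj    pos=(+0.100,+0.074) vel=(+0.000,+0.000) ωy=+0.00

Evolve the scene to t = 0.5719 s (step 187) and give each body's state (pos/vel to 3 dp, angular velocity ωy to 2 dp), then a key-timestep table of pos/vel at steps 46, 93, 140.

State at t = 0.5719 s:
  obj    pos=(+1.071,-0.316) vel=(+3.394,-1.364) ωy=+46.89

Key-timestep trajectory:
   step    t(s)  obj.x    obj.z    obj.vx   obj.vz 
     46  0.1407   +0.159  +0.050  +0.835  -0.336
     93  0.2844   +0.340  -0.022  +1.688  -0.679
    140  0.4281   +0.644  -0.145  +2.541  -1.022


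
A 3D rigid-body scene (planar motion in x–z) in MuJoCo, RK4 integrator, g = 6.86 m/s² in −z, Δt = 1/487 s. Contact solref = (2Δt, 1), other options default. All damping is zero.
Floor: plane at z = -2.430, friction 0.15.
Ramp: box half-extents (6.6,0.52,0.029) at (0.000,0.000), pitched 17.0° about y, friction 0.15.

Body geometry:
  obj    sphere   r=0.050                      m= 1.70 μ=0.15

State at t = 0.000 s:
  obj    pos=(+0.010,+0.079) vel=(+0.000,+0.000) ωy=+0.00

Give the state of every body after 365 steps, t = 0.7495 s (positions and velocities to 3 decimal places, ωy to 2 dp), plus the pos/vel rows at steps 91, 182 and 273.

State at t = 0.7495 s:
  obj    pos=(+0.395,-0.038) vel=(+1.027,-0.314) ωy=+21.47

Key-timestep trajectory:
   step    t(s)  obj.x    obj.z    obj.vx   obj.vz 
     91  0.1869   +0.034  +0.072  +0.256  -0.078
    182  0.3737   +0.106  +0.050  +0.512  -0.157
    273  0.5606   +0.225  +0.014  +0.768  -0.235


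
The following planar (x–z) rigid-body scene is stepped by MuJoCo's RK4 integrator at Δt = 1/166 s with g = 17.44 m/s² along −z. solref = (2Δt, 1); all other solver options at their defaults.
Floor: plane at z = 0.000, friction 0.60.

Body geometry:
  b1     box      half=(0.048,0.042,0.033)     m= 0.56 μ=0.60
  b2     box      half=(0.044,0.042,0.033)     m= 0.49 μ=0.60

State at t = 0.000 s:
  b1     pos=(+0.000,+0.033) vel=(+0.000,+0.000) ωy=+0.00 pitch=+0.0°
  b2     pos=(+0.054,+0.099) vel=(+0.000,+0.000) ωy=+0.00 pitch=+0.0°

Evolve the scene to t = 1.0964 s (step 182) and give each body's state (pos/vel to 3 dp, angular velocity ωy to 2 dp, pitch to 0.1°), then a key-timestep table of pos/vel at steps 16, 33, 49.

State at t = 1.0964 s:
  b1     pos=(+0.000,+0.033) vel=(+0.000,+0.000) ωy=+0.00 pitch=+0.0°
  b2     pos=(+0.095,+0.044) vel=(+0.000,+0.000) ωy=+0.00 pitch=+90.0°

Key-timestep trajectory:
   step    t(s)  b1.x    b1.z    b1.vx   b1.vz   b2.x    b2.z    b2.vx   b2.vz 
     16  0.0964   +0.000  +0.033  -0.001  +0.000   +0.063  +0.096  +0.209  -0.106
     33  0.1988   +0.000  +0.033  +0.000  +0.000   +0.096  +0.041  +0.599  -0.498
     49  0.2952   +0.000  +0.033  +0.000  +0.000   +0.097  +0.045  -0.242  -0.161


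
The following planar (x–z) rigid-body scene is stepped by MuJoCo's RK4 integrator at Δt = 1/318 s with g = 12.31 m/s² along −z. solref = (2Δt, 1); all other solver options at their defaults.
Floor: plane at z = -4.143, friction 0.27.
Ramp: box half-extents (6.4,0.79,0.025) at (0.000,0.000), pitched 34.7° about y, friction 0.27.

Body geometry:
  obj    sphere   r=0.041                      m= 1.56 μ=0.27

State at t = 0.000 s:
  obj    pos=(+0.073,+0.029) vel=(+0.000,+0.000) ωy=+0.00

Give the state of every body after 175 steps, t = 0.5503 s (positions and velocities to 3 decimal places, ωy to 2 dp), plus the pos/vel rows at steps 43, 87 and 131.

State at t = 0.5503 s:
  obj    pos=(+0.697,-0.402) vel=(+2.265,-1.568) ωy=+67.16

Key-timestep trajectory:
   step    t(s)  obj.x    obj.z    obj.vx   obj.vz 
     43  0.1352   +0.111  +0.003  +0.557  -0.385
     87  0.2736   +0.227  -0.077  +1.126  -0.780
    131  0.4119   +0.423  -0.212  +1.695  -1.174


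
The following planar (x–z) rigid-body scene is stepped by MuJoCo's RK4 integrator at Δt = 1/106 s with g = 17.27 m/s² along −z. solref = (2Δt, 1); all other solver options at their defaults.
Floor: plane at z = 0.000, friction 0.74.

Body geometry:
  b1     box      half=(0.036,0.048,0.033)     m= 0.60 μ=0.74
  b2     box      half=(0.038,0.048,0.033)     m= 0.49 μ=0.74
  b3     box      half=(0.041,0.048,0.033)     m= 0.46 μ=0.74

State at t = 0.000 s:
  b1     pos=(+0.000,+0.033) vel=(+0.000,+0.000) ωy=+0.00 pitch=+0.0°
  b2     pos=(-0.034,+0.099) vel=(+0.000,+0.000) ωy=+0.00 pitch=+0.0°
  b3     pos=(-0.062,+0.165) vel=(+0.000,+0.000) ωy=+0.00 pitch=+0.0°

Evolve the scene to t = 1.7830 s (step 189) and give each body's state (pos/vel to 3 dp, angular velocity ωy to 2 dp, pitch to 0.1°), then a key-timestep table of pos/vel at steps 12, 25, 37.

State at t = 1.7830 s:
  b1     pos=(+0.000,+0.033) vel=(+0.000,+0.000) ωy=+0.00 pitch=+0.0°
  b2     pos=(-0.076,+0.038) vel=(+0.000,+0.000) ωy=+0.00 pitch=-90.0°
  b3     pos=(-0.174,+0.041) vel=(+0.000,+0.000) ωy=+0.00 pitch=-90.0°

Key-timestep trajectory:
   step    t(s)  b1.x    b1.z    b1.vx   b1.vz   b2.x    b2.z    b2.vx   b2.vz   b3.x    b3.z    b3.vx   b3.vz 
     12  0.1132   +0.000  +0.033  +0.002  +0.001   -0.042  +0.098  -0.161  -0.023   -0.084  +0.155  -0.438  -0.234
     25  0.2358   +0.000  +0.033  +0.000  +0.001   -0.076  +0.054  -0.342  -1.127   -0.163  +0.041  -0.936  -0.996
     37  0.3491   +0.000  +0.033  +0.000  +0.000   -0.076  +0.037  +0.011  +0.021   -0.173  +0.040  +0.001  +0.017


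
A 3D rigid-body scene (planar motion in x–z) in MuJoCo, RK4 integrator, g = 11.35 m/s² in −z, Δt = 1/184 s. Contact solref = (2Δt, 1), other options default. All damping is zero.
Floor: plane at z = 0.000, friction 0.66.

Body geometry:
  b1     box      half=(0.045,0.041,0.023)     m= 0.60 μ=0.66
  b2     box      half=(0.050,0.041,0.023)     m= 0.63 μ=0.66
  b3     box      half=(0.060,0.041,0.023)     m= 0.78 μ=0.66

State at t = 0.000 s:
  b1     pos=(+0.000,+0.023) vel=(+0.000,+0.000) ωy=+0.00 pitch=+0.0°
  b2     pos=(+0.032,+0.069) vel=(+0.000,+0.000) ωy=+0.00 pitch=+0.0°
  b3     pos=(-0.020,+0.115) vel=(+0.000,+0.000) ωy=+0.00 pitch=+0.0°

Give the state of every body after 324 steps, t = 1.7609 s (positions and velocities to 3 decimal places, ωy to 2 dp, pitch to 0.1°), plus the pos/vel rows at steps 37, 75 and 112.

State at t = 1.7609 s:
  b1     pos=(+0.000,+0.023) vel=(+0.000,+0.000) ωy=+0.00 pitch=+0.0°
  b2     pos=(+0.032,+0.069) vel=(+0.000,+0.000) ωy=+0.00 pitch=+0.0°
  b3     pos=(-0.181,+0.023) vel=(+0.000,+0.000) ωy=+0.00 pitch=+180.0°

Key-timestep trajectory:
   step    t(s)  b1.x    b1.z    b1.vx   b1.vz   b2.x    b2.z    b2.vx   b2.vz   b3.x    b3.z    b3.vx   b3.vz 
     37  0.2011   +0.000  +0.023  +0.000  +0.000   +0.032  +0.069  +0.001  +0.000   -0.028  +0.113  -0.110  -0.053
     75  0.4076   +0.000  +0.023  +0.000  +0.000   +0.032  +0.069  +0.000  +0.000   -0.087  +0.062  -0.357  -0.059
    112  0.6087   +0.000  +0.023  +0.000  +0.000   +0.032  +0.069  +0.000  +0.000   -0.138  +0.061  -0.298  -0.091


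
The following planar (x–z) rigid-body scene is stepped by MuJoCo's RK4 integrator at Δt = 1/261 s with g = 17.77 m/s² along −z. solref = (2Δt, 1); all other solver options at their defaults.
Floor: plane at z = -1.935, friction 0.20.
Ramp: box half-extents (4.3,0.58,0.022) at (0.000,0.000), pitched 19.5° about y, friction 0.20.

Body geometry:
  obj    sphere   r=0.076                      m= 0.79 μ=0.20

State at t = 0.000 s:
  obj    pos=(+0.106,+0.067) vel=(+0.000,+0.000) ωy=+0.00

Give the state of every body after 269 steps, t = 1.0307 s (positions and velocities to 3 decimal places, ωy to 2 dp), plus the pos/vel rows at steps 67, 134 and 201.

State at t = 1.0307 s:
  obj    pos=(+2.227,-0.685) vel=(+4.116,-1.458) ωy=+57.45

Key-timestep trajectory:
   step    t(s)  obj.x    obj.z    obj.vx   obj.vz 
     67  0.2567   +0.238  +0.020  +1.025  -0.363
    134  0.5134   +0.632  -0.120  +2.051  -0.726
    201  0.7701   +1.290  -0.353  +3.076  -1.089


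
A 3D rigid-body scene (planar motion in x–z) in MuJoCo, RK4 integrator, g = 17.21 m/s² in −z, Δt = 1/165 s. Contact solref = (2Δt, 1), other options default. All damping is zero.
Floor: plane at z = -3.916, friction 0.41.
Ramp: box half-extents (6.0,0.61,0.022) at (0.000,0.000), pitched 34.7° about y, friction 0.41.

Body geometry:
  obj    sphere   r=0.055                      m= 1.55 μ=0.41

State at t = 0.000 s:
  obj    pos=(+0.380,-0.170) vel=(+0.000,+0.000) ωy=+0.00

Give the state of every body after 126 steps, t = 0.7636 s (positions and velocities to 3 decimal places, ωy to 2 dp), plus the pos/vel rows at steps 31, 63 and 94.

State at t = 0.7636 s:
  obj    pos=(+2.058,-1.331) vel=(+4.393,-3.042) ωy=+97.14

Key-timestep trajectory:
   step    t(s)  obj.x    obj.z    obj.vx   obj.vz 
     31  0.1879   +0.482  -0.240  +1.081  -0.749
     63  0.3818   +0.800  -0.460  +2.197  -1.521
     94  0.5697   +1.314  -0.816  +3.278  -2.270


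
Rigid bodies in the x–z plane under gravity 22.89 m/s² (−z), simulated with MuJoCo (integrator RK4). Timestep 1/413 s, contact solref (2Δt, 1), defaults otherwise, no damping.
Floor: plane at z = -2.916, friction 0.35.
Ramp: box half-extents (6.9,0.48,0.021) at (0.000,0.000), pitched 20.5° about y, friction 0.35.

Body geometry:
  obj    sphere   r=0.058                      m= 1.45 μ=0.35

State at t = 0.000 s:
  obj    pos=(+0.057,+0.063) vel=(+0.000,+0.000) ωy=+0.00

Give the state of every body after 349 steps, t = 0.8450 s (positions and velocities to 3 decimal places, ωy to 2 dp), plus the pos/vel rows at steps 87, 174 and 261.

State at t = 0.8450 s:
  obj    pos=(+1.972,-0.653) vel=(+4.532,-1.695) ωy=+83.42

Key-timestep trajectory:
   step    t(s)  obj.x    obj.z    obj.vx   obj.vz 
     87  0.2107   +0.176  +0.019  +1.130  -0.422
    174  0.4213   +0.533  -0.115  +2.260  -0.845
    261  0.6320   +1.128  -0.337  +3.389  -1.267


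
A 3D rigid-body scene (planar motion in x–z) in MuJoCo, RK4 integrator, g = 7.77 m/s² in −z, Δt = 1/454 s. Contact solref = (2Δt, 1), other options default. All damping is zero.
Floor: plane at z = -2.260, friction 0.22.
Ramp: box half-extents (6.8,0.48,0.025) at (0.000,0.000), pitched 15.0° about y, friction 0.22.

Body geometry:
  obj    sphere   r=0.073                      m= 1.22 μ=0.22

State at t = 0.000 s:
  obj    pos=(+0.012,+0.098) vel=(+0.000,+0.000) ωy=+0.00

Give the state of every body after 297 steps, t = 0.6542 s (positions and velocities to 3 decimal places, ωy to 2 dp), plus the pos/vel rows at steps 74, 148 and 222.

State at t = 0.6542 s:
  obj    pos=(+0.309,+0.019) vel=(+0.908,-0.243) ωy=+12.87

Key-timestep trajectory:
   step    t(s)  obj.x    obj.z    obj.vx   obj.vz 
     74  0.1630   +0.030  +0.093  +0.226  -0.061
    148  0.3260   +0.086  +0.078  +0.452  -0.121
    222  0.4890   +0.178  +0.054  +0.679  -0.182


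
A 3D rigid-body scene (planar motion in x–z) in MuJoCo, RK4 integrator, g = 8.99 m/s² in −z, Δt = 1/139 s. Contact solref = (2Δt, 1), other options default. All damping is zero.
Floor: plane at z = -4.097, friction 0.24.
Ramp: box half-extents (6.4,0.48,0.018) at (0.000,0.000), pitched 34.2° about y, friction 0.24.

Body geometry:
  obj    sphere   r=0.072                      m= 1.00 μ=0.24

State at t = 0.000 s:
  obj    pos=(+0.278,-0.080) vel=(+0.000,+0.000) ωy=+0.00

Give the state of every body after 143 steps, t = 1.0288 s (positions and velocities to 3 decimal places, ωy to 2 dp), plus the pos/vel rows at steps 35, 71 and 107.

State at t = 1.0288 s:
  obj    pos=(+1.858,-1.154) vel=(+3.072,-2.087) ωy=+51.55

Key-timestep trajectory:
   step    t(s)  obj.x    obj.z    obj.vx   obj.vz 
     35  0.2518   +0.373  -0.144  +0.752  -0.511
     71  0.5108   +0.668  -0.345  +1.525  -1.037
    107  0.7698   +1.163  -0.681  +2.298  -1.562


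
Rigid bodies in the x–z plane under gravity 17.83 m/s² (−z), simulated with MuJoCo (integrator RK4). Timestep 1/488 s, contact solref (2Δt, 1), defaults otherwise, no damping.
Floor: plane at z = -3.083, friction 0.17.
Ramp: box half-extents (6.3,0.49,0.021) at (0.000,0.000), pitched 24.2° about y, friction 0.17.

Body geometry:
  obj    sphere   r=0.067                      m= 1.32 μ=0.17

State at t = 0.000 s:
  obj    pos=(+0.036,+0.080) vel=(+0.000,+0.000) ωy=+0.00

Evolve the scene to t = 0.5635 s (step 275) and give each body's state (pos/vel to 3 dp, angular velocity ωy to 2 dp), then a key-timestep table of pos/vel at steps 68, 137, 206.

State at t = 0.5635 s:
  obj    pos=(+0.792,-0.260) vel=(+2.684,-1.206) ωy=+43.90

Key-timestep trajectory:
   step    t(s)  obj.x    obj.z    obj.vx   obj.vz 
     68  0.1393   +0.082  +0.059  +0.664  -0.298
    137  0.2807   +0.224  -0.004  +1.337  -0.601
    206  0.4221   +0.460  -0.110  +2.010  -0.903


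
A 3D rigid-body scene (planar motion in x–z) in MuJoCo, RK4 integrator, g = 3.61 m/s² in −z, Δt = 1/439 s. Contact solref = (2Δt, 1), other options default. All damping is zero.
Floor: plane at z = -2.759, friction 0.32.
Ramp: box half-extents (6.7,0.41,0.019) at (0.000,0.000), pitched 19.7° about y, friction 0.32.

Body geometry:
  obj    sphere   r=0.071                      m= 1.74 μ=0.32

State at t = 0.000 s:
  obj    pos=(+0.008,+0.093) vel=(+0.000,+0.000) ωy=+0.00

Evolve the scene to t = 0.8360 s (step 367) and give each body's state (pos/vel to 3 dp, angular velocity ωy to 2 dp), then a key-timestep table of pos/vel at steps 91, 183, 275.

State at t = 0.8360 s:
  obj    pos=(+0.294,-0.010) vel=(+0.684,-0.245) ωy=+10.23

Key-timestep trajectory:
   step    t(s)  obj.x    obj.z    obj.vx   obj.vz 
     91  0.2073   +0.026  +0.086  +0.170  -0.061
    183  0.4169   +0.079  +0.067  +0.341  -0.122
    275  0.6264   +0.169  +0.035  +0.513  -0.184


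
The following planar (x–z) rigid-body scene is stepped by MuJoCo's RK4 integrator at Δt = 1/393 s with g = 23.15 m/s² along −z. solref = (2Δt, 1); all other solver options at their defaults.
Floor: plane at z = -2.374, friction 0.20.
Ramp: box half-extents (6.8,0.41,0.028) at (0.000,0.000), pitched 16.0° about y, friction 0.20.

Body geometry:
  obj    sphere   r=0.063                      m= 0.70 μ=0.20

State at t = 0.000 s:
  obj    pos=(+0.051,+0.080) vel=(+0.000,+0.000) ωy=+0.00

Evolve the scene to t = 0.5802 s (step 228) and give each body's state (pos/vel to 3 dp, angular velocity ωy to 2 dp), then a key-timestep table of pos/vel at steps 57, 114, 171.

State at t = 0.5802 s:
  obj    pos=(+0.788,-0.131) vel=(+2.542,-0.729) ωy=+41.97

Key-timestep trajectory:
   step    t(s)  obj.x    obj.z    obj.vx   obj.vz 
     57  0.1450   +0.097  +0.067  +0.636  -0.182
    114  0.2901   +0.235  +0.027  +1.271  -0.364
    171  0.4351   +0.466  -0.039  +1.906  -0.547


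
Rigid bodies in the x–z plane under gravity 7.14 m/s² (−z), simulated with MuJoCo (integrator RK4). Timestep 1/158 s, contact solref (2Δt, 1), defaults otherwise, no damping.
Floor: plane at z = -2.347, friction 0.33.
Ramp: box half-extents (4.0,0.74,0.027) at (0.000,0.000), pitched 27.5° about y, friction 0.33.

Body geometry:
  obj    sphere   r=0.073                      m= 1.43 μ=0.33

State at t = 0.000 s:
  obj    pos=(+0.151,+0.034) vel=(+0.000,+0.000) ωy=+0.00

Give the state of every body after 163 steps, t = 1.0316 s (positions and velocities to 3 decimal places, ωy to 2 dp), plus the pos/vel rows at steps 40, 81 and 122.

State at t = 1.0316 s:
  obj    pos=(+1.263,-0.545) vel=(+2.155,-1.122) ωy=+33.27

Key-timestep trajectory:
   step    t(s)  obj.x    obj.z    obj.vx   obj.vz 
     40  0.2532   +0.218  -0.001  +0.529  -0.275
     81  0.5127   +0.426  -0.109  +1.071  -0.558
    122  0.7722   +0.774  -0.290  +1.613  -0.840


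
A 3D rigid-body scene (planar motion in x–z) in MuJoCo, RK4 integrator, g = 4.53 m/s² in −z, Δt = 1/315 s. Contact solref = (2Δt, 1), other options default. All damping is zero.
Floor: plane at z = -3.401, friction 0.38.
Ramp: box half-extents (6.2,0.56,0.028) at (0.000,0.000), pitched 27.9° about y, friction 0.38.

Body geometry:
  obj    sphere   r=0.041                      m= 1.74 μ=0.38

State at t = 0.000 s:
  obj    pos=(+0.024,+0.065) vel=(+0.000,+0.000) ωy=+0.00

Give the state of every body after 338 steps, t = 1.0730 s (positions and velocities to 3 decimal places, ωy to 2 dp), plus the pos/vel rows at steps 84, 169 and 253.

State at t = 1.0730 s:
  obj    pos=(+0.795,-0.343) vel=(+1.436,-0.760) ωy=+39.62

Key-timestep trajectory:
   step    t(s)  obj.x    obj.z    obj.vx   obj.vz 
     84  0.2667   +0.072  +0.040  +0.357  -0.189
    169  0.5365   +0.217  -0.037  +0.718  -0.380
    253  0.8032   +0.456  -0.163  +1.075  -0.569


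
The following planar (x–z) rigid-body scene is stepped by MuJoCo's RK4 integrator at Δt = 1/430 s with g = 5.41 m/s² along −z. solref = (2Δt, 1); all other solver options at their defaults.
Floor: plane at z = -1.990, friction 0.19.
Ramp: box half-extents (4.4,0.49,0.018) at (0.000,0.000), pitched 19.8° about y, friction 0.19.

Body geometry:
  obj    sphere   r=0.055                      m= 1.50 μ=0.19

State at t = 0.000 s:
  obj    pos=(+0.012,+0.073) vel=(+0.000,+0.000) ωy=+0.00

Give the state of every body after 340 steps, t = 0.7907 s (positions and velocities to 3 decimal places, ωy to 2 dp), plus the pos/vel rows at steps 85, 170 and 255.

State at t = 0.7907 s:
  obj    pos=(+0.397,-0.065) vel=(+0.974,-0.351) ωy=+18.82

Key-timestep trajectory:
   step    t(s)  obj.x    obj.z    obj.vx   obj.vz 
     85  0.1977   +0.036  +0.065  +0.243  -0.088
    170  0.3953   +0.108  +0.039  +0.487  -0.175
    255  0.5930   +0.229  -0.005  +0.730  -0.263


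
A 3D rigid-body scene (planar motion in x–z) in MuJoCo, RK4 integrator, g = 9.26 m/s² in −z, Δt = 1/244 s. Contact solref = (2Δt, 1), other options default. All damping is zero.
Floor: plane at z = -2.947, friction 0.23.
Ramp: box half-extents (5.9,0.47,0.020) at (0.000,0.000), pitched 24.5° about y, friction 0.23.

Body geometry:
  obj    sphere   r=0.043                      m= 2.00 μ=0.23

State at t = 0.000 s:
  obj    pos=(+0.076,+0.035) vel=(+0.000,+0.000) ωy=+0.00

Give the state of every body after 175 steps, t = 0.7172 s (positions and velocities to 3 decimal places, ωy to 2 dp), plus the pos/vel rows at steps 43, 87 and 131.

State at t = 0.7172 s:
  obj    pos=(+0.718,-0.258) vel=(+1.790,-0.816) ωy=+45.74

Key-timestep trajectory:
   step    t(s)  obj.x    obj.z    obj.vx   obj.vz 
     43  0.1762   +0.115  +0.017  +0.440  -0.201
     87  0.3566   +0.235  -0.038  +0.890  -0.406
    131  0.5369   +0.436  -0.129  +1.340  -0.611


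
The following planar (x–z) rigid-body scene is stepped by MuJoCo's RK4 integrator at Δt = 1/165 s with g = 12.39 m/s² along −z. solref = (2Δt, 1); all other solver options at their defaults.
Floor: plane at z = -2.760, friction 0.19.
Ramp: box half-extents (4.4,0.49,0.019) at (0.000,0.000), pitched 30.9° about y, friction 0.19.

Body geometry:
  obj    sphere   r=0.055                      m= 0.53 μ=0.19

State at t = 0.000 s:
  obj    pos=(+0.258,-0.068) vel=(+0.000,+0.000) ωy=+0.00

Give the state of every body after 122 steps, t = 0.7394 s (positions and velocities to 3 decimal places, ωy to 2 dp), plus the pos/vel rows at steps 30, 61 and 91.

State at t = 0.7394 s:
  obj    pos=(+1.324,-0.706) vel=(+2.884,-1.726) ωy=+61.07

Key-timestep trajectory:
   step    t(s)  obj.x    obj.z    obj.vx   obj.vz 
     30  0.1818   +0.323  -0.107  +0.710  -0.425
     61  0.3697   +0.525  -0.228  +1.442  -0.863
     91  0.5515   +0.851  -0.423  +2.151  -1.287


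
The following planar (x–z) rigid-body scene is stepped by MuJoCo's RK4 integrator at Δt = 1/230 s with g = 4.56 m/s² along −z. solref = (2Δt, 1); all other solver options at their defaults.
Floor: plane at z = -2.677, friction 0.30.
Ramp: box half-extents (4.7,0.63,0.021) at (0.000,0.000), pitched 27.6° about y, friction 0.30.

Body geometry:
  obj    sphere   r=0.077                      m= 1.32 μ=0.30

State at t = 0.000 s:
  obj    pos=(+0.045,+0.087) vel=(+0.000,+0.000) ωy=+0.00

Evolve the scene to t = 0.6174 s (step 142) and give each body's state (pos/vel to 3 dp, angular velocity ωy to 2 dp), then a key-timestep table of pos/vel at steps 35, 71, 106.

State at t = 0.6174 s:
  obj    pos=(+0.300,-0.046) vel=(+0.826,-0.432) ωy=+12.10

Key-timestep trajectory:
   step    t(s)  obj.x    obj.z    obj.vx   obj.vz 
     35  0.1522   +0.061  +0.079  +0.204  -0.106
     71  0.3087   +0.109  +0.054  +0.413  -0.216
    106  0.4609   +0.187  +0.013  +0.616  -0.322


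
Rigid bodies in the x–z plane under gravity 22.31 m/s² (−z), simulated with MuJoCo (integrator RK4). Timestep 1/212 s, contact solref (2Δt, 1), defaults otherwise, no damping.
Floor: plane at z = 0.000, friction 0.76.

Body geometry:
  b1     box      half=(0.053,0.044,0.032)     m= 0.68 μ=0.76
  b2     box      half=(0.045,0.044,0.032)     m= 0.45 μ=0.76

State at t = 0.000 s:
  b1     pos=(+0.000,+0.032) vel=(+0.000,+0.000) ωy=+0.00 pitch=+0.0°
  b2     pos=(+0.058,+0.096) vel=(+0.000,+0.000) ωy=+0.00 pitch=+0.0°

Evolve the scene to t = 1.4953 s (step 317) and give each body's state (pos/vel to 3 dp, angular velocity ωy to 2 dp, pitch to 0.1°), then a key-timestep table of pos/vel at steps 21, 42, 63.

State at t = 1.4953 s:
  b1     pos=(+0.000,+0.032) vel=(+0.000,+0.000) ωy=+0.00 pitch=+0.0°
  b2     pos=(+0.098,+0.045) vel=(+0.000,+0.000) ωy=+0.00 pitch=+90.0°

Key-timestep trajectory:
   step    t(s)  b1.x    b1.z    b1.vx   b1.vz   b2.x    b2.z    b2.vx   b2.vz 
     21  0.0991   +0.000  +0.032  -0.001  +0.000   +0.069  +0.092  +0.252  -0.142
     42  0.1981   +0.000  +0.032  +0.000  +0.000   +0.103  +0.045  +0.173  +0.274
     63  0.2972   +0.000  +0.032  +0.000  +0.000   +0.096  +0.045  -0.052  +0.088


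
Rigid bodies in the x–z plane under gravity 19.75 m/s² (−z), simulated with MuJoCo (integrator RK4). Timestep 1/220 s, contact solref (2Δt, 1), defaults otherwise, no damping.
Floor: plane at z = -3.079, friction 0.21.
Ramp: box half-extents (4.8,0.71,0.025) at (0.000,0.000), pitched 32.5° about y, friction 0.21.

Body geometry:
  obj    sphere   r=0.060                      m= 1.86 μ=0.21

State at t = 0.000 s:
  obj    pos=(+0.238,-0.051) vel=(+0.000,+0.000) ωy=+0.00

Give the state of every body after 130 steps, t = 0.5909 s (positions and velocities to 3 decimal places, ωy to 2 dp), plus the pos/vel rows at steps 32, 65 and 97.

State at t = 0.5909 s:
  obj    pos=(+1.355,-0.762) vel=(+3.778,-2.407) ωy=+74.62

Key-timestep trajectory:
   step    t(s)  obj.x    obj.z    obj.vx   obj.vz 
     32  0.1455   +0.306  -0.094  +0.930  -0.593
     65  0.2955   +0.517  -0.229  +1.889  -1.204
     97  0.4409   +0.860  -0.447  +2.819  -1.796


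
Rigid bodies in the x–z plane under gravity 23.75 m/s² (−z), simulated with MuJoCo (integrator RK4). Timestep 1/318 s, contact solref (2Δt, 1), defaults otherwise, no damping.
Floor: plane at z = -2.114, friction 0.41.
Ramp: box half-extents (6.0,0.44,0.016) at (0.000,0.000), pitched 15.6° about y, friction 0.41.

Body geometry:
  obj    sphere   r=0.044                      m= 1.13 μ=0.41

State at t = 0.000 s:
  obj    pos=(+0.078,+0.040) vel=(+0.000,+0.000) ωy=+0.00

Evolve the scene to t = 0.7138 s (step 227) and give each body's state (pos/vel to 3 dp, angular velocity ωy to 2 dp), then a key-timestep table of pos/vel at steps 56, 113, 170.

State at t = 0.7138 s:
  obj    pos=(+1.198,-0.272) vel=(+3.136,-0.876) ωy=+74.00

Key-timestep trajectory:
   step    t(s)  obj.x    obj.z    obj.vx   obj.vz 
     56  0.1761   +0.146  +0.021  +0.774  -0.216
    113  0.3553   +0.356  -0.037  +1.561  -0.436
    170  0.5346   +0.706  -0.135  +2.349  -0.656


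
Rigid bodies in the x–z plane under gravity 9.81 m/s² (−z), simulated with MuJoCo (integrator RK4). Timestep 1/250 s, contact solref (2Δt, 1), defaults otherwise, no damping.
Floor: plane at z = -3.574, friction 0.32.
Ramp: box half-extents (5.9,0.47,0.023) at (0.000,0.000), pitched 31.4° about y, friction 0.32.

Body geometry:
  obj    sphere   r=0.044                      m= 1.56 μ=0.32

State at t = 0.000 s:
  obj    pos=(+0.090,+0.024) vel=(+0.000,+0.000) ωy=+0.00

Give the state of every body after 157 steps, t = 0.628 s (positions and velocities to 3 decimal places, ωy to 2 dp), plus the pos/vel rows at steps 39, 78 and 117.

State at t = 0.628 s:
  obj    pos=(+0.704,-0.352) vel=(+1.957,-1.195) ωy=+52.09

Key-timestep trajectory:
   step    t(s)  obj.x    obj.z    obj.vx   obj.vz 
     39  0.1560   +0.128  +0.000  +0.486  -0.297
     78  0.3120   +0.242  -0.069  +0.972  -0.594
    117  0.4680   +0.431  -0.185  +1.458  -0.890


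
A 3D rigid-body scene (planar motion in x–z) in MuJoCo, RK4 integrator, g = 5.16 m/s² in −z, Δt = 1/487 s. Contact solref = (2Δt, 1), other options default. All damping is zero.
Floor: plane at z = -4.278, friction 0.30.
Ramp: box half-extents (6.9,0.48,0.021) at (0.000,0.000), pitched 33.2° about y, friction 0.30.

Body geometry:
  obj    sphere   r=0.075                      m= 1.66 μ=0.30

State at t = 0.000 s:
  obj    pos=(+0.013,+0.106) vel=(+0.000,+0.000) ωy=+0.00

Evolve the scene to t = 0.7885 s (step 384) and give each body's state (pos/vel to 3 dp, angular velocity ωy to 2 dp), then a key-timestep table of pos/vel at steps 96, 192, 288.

State at t = 0.7885 s:
  obj    pos=(+0.538,-0.237) vel=(+1.332,-0.871) ωy=+21.22

Key-timestep trajectory:
   step    t(s)  obj.x    obj.z    obj.vx   obj.vz 
     96  0.1971   +0.046  +0.085  +0.333  -0.218
    192  0.3943   +0.144  +0.020  +0.666  -0.436
    288  0.5914   +0.308  -0.087  +0.999  -0.654
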